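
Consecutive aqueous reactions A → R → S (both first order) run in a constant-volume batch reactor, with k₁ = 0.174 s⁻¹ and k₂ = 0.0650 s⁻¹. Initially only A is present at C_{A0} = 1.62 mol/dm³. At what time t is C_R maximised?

9.03 s

The intermediate peaks when r₁ = r₂, i.e. k₁e^(−k₁t) = k₂e^(−k₂t), giving t_opt = ln(k₂/k₁)/(k₂−k₁).
= ln(0.0650/0.174)/(0.0650−0.174) = ln(0.3736)/-0.1090 = -0.9847/-0.1090 = 9.03 s.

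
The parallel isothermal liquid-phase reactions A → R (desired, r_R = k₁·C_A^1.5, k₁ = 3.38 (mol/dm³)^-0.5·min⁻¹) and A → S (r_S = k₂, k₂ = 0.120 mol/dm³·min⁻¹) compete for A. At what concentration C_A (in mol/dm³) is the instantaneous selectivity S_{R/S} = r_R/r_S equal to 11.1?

0.538 mol/dm³

S_{R/S} = (k₁/k₂)·C_A^1.5 ⇒ C_A = (S·k₂/k₁)^(1/1.5).
= (11.1×0.120/3.38)^(0.6667) = (0.3941)^(0.6667) = 0.538 mol/dm³.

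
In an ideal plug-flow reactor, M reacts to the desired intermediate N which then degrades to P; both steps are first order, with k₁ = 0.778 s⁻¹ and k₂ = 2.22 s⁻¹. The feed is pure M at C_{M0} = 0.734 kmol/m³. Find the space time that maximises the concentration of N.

Setting dC_N/dτ = 0 gives τ_opt = ln(k₂/k₁)/(k₂−k₁).
= ln(2.22/0.778)/(2.22−0.778) = ln(2.853)/1.442 = 1.049/1.442 = 0.727 s.

0.727 s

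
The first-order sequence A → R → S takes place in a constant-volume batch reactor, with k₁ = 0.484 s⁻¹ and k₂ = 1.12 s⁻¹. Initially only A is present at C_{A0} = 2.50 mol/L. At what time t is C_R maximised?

1.32 s

The intermediate peaks when r₁ = r₂, i.e. k₁e^(−k₁t) = k₂e^(−k₂t), giving t_opt = ln(k₂/k₁)/(k₂−k₁).
= ln(1.12/0.484)/(1.12−0.484) = ln(2.314)/0.6360 = 0.8390/0.6360 = 1.32 s.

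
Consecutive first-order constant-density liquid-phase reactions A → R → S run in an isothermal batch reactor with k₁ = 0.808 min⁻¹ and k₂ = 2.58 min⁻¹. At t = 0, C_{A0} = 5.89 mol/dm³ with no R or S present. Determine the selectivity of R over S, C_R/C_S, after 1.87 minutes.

The intermediate concentration in a first-order A→B→C sequence is C_R = k₁C_{A0}(e^(−k₁t) − e^(−k₂t))/(k₂−k₁).
e^(−k₁t) = e^(−0.808×1.87) = e^(−1.511) = 0.2207; e^(−k₂t) = e^(−4.825) = 0.008030.
C_R = 0.808×5.89/(2.58−0.808) × (0.2207−0.008030) = 2.686×0.2127 = 0.5712 mol/dm³.
C_A = C_{A0}e^(−k₁t) = 1.300 mol/dm³, so C_S = C_{A0}−C_A−C_R = 4.019 mol/dm³; C_R/C_S = 0.142.

0.142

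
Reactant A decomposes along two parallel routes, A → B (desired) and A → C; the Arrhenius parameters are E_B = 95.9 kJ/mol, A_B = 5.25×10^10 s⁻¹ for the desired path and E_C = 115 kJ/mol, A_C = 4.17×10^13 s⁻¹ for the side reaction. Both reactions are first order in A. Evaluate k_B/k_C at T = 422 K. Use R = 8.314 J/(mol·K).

Since both paths have the same order in A, the concentration cancels and S_{B/C} = k_B/k_C = (A_B/A_C)·exp[(E_C−E_B)/(RT)].
(E_C−E_B)/(RT) = (115−95.9)×10³/(8.314×422) = 19100/3509 = 5.444.
k_B/k_C = (5.25×10^10/4.17×10^13)·exp(5.444) = 0.001259 × 231.3 = 0.291.

0.291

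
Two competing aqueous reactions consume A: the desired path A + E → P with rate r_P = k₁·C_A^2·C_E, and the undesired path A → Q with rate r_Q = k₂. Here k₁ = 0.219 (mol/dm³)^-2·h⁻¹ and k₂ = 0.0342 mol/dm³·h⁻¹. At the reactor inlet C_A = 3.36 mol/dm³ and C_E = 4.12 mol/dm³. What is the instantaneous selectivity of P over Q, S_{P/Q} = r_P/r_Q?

S_{P/Q} = r_P/r_Q = (k₁·C_A^2·C_E)/(k₂) = (k₁/k₂)·C_A^2·C_E.
= (0.219×3.360^2×4.120) / (0.0342) = 10.19/0.03420 = 298.
Since the desired path is higher order in A, keeping C_A high (PFR or concentrated feed) favours P.

298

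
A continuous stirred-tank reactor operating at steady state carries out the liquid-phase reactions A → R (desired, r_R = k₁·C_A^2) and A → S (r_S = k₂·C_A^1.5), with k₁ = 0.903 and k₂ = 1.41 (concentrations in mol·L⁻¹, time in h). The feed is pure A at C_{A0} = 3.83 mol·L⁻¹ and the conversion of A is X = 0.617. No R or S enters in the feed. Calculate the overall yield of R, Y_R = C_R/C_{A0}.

0.270

Exit C_A = C_{A0}(1−X) = 3.83×0.383 = 1.467 mol·L⁻¹.
Rates in a CSTR are evaluated at the outlet concentration: r_R = 0.903×1.467^2 = 1.943, r_S = 1.41×1.467^1.5 = 2.505.
Fraction of consumed A going to R: r_R/(r_R+r_S) = 0.4368.
C_R = 0.4368·C_{A0}·X = 0.4368×3.83×0.617 = 1.03 mol·L⁻¹; Y_R = C_R/C_{A0} = 0.270.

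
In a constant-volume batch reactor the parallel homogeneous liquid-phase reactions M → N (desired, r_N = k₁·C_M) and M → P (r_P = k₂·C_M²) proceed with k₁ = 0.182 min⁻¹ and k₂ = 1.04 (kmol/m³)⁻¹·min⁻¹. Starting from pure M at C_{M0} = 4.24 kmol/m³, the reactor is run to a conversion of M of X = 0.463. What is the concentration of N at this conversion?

0.103 kmol/m³

C_M = C_{M0}(1−X) = 2.277 kmol/m³.
Along a PFR/batch, dC_N/dC_M = −r_N/(r_N+r_P) = −k₁/(k₁+k₂·C_M).
Integrating from C_{M0} to C_M: C_N = (0.182/1.04)·ln[(0.182+1.04·4.24)/(0.182+1.04·2.28)] = 0.1750·ln(4.592/2.550) = 0.1029 kmol/m³.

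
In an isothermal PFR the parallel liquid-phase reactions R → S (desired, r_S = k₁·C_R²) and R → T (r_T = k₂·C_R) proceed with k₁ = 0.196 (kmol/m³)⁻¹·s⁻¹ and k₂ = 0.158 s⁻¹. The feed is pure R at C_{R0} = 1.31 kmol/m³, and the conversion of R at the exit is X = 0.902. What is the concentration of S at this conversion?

0.523 kmol/m³

C_R = C_{R0}(1−X) = 0.1284 kmol/m³.
Along a PFR/batch, dC_T/dC_R = −r_T/(r_S+r_T) = −k₂/(k₂+k₁·C_R).
Integrating from C_{R0} to C_R: C_T = (0.158/0.196)·ln[(0.158+0.196·1.31)/(0.158+0.196·0.128)] = 0.8061·ln(0.4148/0.1832) = 0.6589 kmol/m³.
Then C_S = (C_{R0}−C_R) − C_T = 1.182 − 0.6589 = 0.5228 kmol/m³.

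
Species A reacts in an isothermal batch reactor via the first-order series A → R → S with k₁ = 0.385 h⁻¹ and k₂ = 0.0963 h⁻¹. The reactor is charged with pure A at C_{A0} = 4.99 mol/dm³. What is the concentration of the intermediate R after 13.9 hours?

1.71 mol/dm³

The intermediate concentration in a first-order A→B→C sequence is C_R = k₁C_{A0}(e^(−k₁t) − e^(−k₂t))/(k₂−k₁).
e^(−k₁t) = e^(−0.385×13.9) = e^(−5.352) = 0.004741; e^(−k₂t) = e^(−1.339) = 0.2622.
C_R = 0.385×4.99/(0.0963−0.385) × (0.004741−0.2622) = (-6.654)×(-0.2575) = 1.713 mol/dm³.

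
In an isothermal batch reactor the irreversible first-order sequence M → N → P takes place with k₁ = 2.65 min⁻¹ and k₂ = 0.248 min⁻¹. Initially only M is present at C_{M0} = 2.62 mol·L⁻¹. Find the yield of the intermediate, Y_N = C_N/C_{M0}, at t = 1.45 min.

0.746

Solving the coupled first-order balances gives C_N(t) = [k₁/(k₂−k₁)]·C_{M0}·(e^(−k₁t) − e^(−k₂t)).
e^(−k₁t) = e^(−2.65×1.45) = e^(−3.842) = 0.02144; e^(−k₂t) = e^(−0.3596) = 0.6980.
C_N = 2.65×2.62/(0.248−2.65) × (0.02144−0.6980) = (-2.891)×(-0.6765) = 1.955 mol·L⁻¹.
Y_N = C_N/C_{M0} = 1.955/2.62 = 0.746.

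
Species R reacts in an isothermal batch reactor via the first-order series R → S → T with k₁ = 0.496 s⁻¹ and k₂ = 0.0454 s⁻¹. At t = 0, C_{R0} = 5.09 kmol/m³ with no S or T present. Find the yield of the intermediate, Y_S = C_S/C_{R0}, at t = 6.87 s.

0.769

For first-order series with pure R initially, C_S(t) = k₁C_{R0}/(k₂−k₁)·(e^(−k₁t) − e^(−k₂t)).
e^(−k₁t) = e^(−0.496×6.87) = e^(−3.408) = 0.03312; e^(−k₂t) = e^(−0.3119) = 0.7321.
C_S = 0.496×5.09/(0.0454−0.496) × (0.03312−0.7321) = (-5.603)×(-0.6989) = 3.916 kmol/m³.
Y_S = C_S/C_{R0} = 3.916/5.09 = 0.769.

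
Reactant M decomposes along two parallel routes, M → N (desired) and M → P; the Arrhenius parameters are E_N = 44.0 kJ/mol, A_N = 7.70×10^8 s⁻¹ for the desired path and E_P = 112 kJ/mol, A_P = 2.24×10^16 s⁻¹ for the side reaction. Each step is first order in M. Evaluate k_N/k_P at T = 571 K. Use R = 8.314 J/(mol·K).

Since both paths have the same order in M, the concentration cancels and S_{N/P} = k_N/k_P = (A_N/A_P)·exp[(E_P−E_N)/(RT)].
(E_P−E_N)/(RT) = (112−44.0)×10³/(8.314×571) = 68000/4747 = 14.32.
k_N/k_P = (7.70×10^8/2.24×10^16)·exp(14.32) = 3.438×10^-8 × 1.663×10^6 = 0.0572.
Since E_N < E_P, lowering the temperature improves selectivity toward N.

0.0572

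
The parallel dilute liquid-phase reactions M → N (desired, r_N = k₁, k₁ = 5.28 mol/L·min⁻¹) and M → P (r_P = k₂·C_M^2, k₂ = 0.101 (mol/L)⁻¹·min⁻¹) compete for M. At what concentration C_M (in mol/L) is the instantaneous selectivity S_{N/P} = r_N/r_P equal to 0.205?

16.0 mol/L

S_{N/P} = (k₁/k₂)·C_M^-2 ⇒ C_M = (S·k₂/k₁)^(-0.5).
= (0.205×0.101/5.28)^(-0.5) = (0.003921)^(-0.5) = 16.0 mol/L.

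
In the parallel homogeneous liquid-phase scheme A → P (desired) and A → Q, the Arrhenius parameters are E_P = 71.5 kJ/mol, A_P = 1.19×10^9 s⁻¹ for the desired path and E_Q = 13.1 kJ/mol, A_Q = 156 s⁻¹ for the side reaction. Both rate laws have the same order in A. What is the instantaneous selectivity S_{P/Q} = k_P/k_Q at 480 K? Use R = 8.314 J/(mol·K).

3.36

Since both paths have the same order in A, the concentration cancels and S_{P/Q} = k_P/k_Q = (A_P/A_Q)·exp[(E_Q−E_P)/(RT)].
(E_Q−E_P)/(RT) = (13.1−71.5)×10³/(8.314×480) = -58400/3991 = -14.63.
k_P/k_Q = (1.19×10^9/156)·exp(-14.63) = 7.628×10^6 × 4.411×10^-7 = 3.36.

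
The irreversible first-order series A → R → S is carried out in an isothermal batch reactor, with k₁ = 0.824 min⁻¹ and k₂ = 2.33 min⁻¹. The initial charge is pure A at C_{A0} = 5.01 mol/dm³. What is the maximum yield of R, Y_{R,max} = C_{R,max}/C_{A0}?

0.200

At the optimum, C_{R,max}/C_{A0} = (k₁/k₂)^[k₂/(k₂−k₁)].
= (0.824/2.33)^(2.33/(2.33−0.824)) = (0.3536)^(1.547) = 0.2003.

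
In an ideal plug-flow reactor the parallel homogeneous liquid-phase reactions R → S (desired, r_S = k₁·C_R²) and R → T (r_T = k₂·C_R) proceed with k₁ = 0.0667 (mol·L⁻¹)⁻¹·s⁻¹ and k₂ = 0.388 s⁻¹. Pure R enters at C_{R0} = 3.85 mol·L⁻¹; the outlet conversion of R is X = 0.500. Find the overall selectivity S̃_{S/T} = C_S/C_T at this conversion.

0.490

C_R = C_{R0}(1−X) = 1.925 mol·L⁻¹.
Along a PFR/batch, dC_T/dC_R = −r_T/(r_S+r_T) = −k₂/(k₂+k₁·C_R).
Integrating from C_{R0} to C_R: C_T = (0.388/0.0667)·ln[(0.388+0.0667·3.85)/(0.388+0.0667·1.93)] = 5.817·ln(0.6448/0.5164) = 1.292 mol·L⁻¹.
Then C_S = (C_{R0}−C_R) − C_T = 1.925 − 1.292 = 0.6333 mol·L⁻¹.
S̃_{S/T} = C_S/C_T = 0.6333/1.292 = 0.490.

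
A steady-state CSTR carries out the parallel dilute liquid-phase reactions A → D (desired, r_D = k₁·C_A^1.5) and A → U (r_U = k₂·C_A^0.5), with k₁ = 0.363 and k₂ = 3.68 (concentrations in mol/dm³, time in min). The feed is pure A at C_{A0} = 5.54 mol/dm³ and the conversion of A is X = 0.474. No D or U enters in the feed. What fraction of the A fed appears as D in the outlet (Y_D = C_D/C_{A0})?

0.106

Exit C_A = C_{A0}(1−X) = 5.54×0.526 = 2.914 mol/dm³.
In a CSTR the entire volume is at exit conditions, so r_D = 0.363×2.914^1.5 = 1.806 and r_U = 3.68×2.914^0.5 = 6.282.
Fraction of consumed A going to D: r_D/(r_D+r_U) = 0.2233.
C_D = 0.2233·C_{A0}·X = 0.2233×5.54×0.474 = 0.586 mol/dm³; Y_D = C_D/C_{A0} = 0.106.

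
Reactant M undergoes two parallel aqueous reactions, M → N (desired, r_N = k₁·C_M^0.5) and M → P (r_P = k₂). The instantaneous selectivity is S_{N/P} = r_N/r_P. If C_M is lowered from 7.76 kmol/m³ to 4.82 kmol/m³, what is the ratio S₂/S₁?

0.788

S_{N/P} = (k₁/k₂)·C_M^0.5, so S₂/S₁ = (C_{M,2}/C_{M,1})^0.5.
= (4.82/7.76)^0.5 = (0.6211)^0.5 = 0.788.
Selectivity toward N falls as C_M falls — high-concentration operation is favoured.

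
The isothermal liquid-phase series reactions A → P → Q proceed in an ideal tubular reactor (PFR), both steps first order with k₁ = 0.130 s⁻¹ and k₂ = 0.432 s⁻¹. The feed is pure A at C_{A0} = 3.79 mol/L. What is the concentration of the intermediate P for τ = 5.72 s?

0.638 mol/L

Solving the coupled first-order balances gives C_P(τ) = [k₁/(k₂−k₁)]·C_{A0}·(e^(−k₁τ) − e^(−k₂τ)).
e^(−k₁τ) = e^(−0.130×5.72) = e^(−0.7436) = 0.4754; e^(−k₂τ) = e^(−2.471) = 0.08450.
C_P = 0.130×3.79/(0.432−0.130) × (0.4754−0.08450) = 1.631×0.3909 = 0.6377 mol/L.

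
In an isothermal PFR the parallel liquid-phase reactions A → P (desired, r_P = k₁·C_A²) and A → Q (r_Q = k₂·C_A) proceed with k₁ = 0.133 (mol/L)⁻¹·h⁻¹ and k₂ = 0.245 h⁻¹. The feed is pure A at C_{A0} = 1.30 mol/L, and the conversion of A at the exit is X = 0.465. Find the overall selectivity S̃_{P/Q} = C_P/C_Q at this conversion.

C_A = C_{A0}(1−X) = 0.6955 mol/L.
Along a PFR/batch, dC_Q/dC_A = −r_Q/(r_P+r_Q) = −k₂/(k₂+k₁·C_A).
Integrating from C_{A0} to C_A: C_Q = (0.245/0.133)·ln[(0.245+0.133·1.30)/(0.245+0.133·0.695)] = 1.842·ln(0.4179/0.3375) = 0.3936 mol/L.
Then C_P = (C_{A0}−C_A) − C_Q = 0.6045 − 0.3936 = 0.2109 mol/L.
S̃_{P/Q} = C_P/C_Q = 0.2109/0.3936 = 0.536.

0.536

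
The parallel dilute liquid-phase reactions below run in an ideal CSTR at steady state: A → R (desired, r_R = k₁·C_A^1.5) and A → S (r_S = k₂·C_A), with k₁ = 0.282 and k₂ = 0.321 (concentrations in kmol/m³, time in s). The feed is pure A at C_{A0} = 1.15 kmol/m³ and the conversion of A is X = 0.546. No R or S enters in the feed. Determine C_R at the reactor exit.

Exit C_A = C_{A0}(1−X) = 1.15×0.454 = 0.5221 kmol/m³.
In a CSTR the entire volume is at exit conditions, so r_R = 0.282×0.5221^1.5 = 0.1064 and r_S = 0.321×0.5221 = 0.1676.
Fraction of consumed A going to R: r_R/(r_R+r_S) = 0.3883.
C_R = 0.3883·C_{A0}·X = 0.3883×1.15×0.546 = 0.244 kmol/m³.

0.244 kmol/m³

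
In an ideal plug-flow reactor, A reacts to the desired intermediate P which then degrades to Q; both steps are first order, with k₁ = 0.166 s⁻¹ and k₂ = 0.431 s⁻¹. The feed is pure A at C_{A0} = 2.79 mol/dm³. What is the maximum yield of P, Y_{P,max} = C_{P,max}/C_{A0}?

0.212

Evaluating C_P at τ_opt = ln(k₂/k₁)/(k₂−k₁) gives C_{P,max}/C_{A0} = (k₁/k₂)^[k₂/(k₂−k₁)].
= (0.166/0.431)^(0.431/(0.431−0.166)) = (0.3852)^(1.626) = 0.2119.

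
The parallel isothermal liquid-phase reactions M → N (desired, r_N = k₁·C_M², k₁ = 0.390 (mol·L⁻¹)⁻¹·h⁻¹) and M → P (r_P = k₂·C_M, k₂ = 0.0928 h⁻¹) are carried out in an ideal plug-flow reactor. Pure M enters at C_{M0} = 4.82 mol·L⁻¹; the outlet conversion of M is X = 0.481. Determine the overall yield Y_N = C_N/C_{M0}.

C_M = C_{M0}(1−X) = 2.502 mol·L⁻¹.
Along a PFR/batch, dC_P/dC_M = −r_P/(r_N+r_P) = −k₂/(k₂+k₁·C_M).
Integrating from C_{M0} to C_M: C_P = (0.0928/0.390)·ln[(0.0928+0.390·4.82)/(0.0928+0.390·2.50)] = 0.2379·ln(1.973/1.068) = 0.1459 mol·L⁻¹.
Then C_N = (C_{M0}−C_M) − C_P = 2.318 − 0.1459 = 2.173 mol·L⁻¹.
Y_N = C_N/C_{M0} = 2.173/4.82 = 0.451.

0.451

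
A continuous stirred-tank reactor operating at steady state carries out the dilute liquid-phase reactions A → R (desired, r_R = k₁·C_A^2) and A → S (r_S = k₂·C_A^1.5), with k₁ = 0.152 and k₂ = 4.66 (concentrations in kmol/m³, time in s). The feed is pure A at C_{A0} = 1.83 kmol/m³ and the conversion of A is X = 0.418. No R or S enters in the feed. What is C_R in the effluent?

Exit C_A = C_{A0}(1−X) = 1.83×0.582 = 1.065 kmol/m³.
A CSTR operates uniformly at the exit composition, giving r_R = 0.1724 and r_S = 5.122 (each k·C_A^n at C_A = 1.065).
Fraction of consumed A going to R: r_R/(r_R+r_S) = 0.03257.
C_R = 0.03257·C_{A0}·X = 0.03257×1.83×0.418 = 0.0249 kmol/m³.

0.0249 kmol/m³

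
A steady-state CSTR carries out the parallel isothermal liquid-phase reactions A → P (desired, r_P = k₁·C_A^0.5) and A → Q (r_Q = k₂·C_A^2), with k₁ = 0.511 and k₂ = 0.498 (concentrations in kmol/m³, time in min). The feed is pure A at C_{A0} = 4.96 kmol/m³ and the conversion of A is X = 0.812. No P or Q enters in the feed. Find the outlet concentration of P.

Exit C_A = C_{A0}(1−X) = 4.96×0.188 = 0.9325 kmol/m³.
In a CSTR the entire volume is at exit conditions, so r_P = 0.511×0.9325^0.5 = 0.4934 and r_Q = 0.498×0.9325^2 = 0.4330.
Fraction of consumed A going to P: r_P/(r_P+r_Q) = 0.5326.
C_P = 0.5326·C_{A0}·X = 0.5326×4.96×0.812 = 2.15 kmol/m³.

2.15 kmol/m³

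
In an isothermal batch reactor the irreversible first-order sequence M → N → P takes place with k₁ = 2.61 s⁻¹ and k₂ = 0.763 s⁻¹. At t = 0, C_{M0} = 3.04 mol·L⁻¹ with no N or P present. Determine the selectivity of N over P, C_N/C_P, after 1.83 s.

The intermediate concentration in a first-order A→B→C sequence is C_N = k₁C_{M0}(e^(−k₁t) − e^(−k₂t))/(k₂−k₁).
e^(−k₁t) = e^(−2.61×1.83) = e^(−4.776) = 0.008427; e^(−k₂t) = e^(−1.396) = 0.2475.
C_N = 2.61×3.04/(0.763−2.61) × (0.008427−0.2475) = (-4.296)×(-0.2391) = 1.027 mol·L⁻¹.
C_M = C_{M0}e^(−k₁t) = 0.02562 mol·L⁻¹, so C_P = C_{M0}−C_M−C_N = 1.987 mol·L⁻¹; C_N/C_P = 0.517.

0.517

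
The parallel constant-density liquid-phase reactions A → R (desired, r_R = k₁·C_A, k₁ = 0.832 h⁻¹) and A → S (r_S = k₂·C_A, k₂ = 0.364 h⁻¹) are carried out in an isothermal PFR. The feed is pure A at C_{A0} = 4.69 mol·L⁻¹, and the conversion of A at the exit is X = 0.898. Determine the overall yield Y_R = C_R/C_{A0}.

0.625

C_A = C_{A0}(1−X) = 0.4784 mol·L⁻¹.
Both paths are first order in A, so the instantaneous fraction to R is constant: dC_R/d(−C_A) = k₁/(k₁+k₂) = 0.6957.
C_R = 0.6957·(C_{A0}−C_A) = 0.6957×4.212 = 2.93 mol·L⁻¹.
Y_R = C_R/C_{A0} = 2.930/4.69 = 0.625.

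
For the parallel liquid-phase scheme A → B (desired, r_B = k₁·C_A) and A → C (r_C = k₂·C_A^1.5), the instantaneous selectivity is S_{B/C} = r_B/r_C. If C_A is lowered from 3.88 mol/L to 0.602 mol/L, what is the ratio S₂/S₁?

S_{B/C} = (k₁/k₂)·C_A^-0.5, so S₂/S₁ = (C_{A,2}/C_{A,1})^-0.5.
= (0.602/3.88)^(-0.5) = (0.1552)^(-0.5) = 2.54.
Selectivity toward B rises as C_A falls — low-concentration operation is favoured.

2.54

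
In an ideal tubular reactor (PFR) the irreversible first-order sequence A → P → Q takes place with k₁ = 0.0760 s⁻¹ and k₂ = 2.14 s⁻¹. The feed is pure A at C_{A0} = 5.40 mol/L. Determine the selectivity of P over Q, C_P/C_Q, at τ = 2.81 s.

The intermediate concentration in a first-order A→B→C sequence is C_P = k₁C_{A0}(e^(−k₁τ) − e^(−k₂τ))/(k₂−k₁).
e^(−k₁τ) = e^(−0.0760×2.81) = e^(−0.2136) = 0.8077; e^(−k₂τ) = e^(−6.013) = 0.002446.
C_P = 0.0760×5.40/(2.14−0.0760) × (0.8077−0.002446) = 0.1988×0.8053 = 0.1601 mol/L.
C_A = C_{A0}e^(−k₁τ) = 4.362 mol/L, so C_Q = C_{A0}−C_A−C_P = 0.8783 mol/L; C_P/C_Q = 0.182.

0.182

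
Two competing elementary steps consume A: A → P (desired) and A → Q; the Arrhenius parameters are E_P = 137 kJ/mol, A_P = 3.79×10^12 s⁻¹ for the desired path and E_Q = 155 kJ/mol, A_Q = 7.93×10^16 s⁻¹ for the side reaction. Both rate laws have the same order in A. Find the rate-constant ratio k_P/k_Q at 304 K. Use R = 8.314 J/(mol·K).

Since both paths have the same order in A, the concentration cancels and S_{P/Q} = k_P/k_Q = (A_P/A_Q)·exp[(E_Q−E_P)/(RT)].
(E_Q−E_P)/(RT) = (155−137)×10³/(8.314×304) = 18000/2527 = 7.122.
k_P/k_Q = (3.79×10^12/7.93×10^16)·exp(7.122) = 4.779×10^-5 × 1239 = 0.0592.

0.0592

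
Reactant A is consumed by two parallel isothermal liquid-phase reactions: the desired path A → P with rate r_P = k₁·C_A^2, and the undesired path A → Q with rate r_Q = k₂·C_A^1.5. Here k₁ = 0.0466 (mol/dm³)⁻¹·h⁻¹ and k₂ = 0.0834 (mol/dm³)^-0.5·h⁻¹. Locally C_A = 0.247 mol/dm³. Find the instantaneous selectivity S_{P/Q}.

0.278

S_{P/Q} = r_P/r_Q = (k₁·C_A^2)/(k₂·C_A^1.5) = (k₁/k₂)·C_A^0.5.
= (0.0466×0.2470^2) / (0.0834×0.2470^1.5) = 0.002843/0.01024 = 0.278.
Since the desired path is higher order in A, keeping C_A high (PFR or concentrated feed) favours P.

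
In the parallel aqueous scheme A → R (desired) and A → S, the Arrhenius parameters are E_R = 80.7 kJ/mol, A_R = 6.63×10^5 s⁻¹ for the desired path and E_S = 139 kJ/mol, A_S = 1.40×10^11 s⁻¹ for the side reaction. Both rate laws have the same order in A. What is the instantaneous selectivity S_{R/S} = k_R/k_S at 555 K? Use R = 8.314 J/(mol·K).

1.45

k_R/k_S = (A_R/A_S)·exp[−(E_R−E_S)/(RT)] = (A_R/A_S)·exp[(E_S−E_R)/(RT)].
(E_S−E_R)/(RT) = (139−80.7)×10³/(8.314×555) = 58300/4614 = 12.63.
k_R/k_S = (6.63×10^5/1.40×10^11)·exp(12.63) = 4.736×10^-6 × 3.070×10^5 = 1.45.
Since E_R < E_S, lowering the temperature improves selectivity toward R.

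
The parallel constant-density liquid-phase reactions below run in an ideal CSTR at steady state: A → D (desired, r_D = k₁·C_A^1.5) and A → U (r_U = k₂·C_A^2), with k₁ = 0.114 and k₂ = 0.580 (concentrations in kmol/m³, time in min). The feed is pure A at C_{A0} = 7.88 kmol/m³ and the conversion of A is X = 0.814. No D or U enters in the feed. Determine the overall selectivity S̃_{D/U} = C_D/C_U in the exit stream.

0.162

Exit C_A = C_{A0}(1−X) = 7.88×0.186 = 1.466 kmol/m³.
A CSTR operates uniformly at the exit composition, giving r_D = 0.2023 and r_U = 1.246 (each k·C_A^n at C_A = 1.466).
Overall selectivity = C_D/C_U = r_Dτ/(r_Uτ) = r_D/r_U = 0.162.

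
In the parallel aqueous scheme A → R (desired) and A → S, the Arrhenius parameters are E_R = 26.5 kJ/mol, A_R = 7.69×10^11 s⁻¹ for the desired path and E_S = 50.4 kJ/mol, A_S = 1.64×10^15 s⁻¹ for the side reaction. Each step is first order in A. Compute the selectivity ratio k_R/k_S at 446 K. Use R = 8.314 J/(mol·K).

0.295

Since both paths have the same order in A, the concentration cancels and S_{R/S} = k_R/k_S = (A_R/A_S)·exp[(E_S−E_R)/(RT)].
(E_S−E_R)/(RT) = (50.4−26.5)×10³/(8.314×446) = 23900/3708 = 6.445.
k_R/k_S = (7.69×10^11/1.64×10^15)·exp(6.445) = 4.689×10^-4 × 629.8 = 0.295.
Since E_R < E_S, lowering the temperature improves selectivity toward R.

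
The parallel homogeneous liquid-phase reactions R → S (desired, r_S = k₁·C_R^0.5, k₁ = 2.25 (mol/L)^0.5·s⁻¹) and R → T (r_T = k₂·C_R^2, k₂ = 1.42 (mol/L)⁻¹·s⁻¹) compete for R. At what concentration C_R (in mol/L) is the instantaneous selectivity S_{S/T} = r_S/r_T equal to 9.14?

S_{S/T} = (k₁/k₂)·C_R^-1.5 ⇒ C_R = (S·k₂/k₁)^(1/(-1.5)).
= (9.14×1.42/2.25)^(-0.6667) = (5.768)^(-0.6667) = 0.311 mol/L.

0.311 mol/L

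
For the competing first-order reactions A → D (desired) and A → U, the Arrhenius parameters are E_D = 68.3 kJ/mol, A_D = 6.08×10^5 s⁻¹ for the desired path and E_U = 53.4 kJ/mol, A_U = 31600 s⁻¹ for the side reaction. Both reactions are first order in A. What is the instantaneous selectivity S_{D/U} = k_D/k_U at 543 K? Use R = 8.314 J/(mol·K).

Since both paths have the same order in A, the concentration cancels and S_{D/U} = k_D/k_U = (A_D/A_U)·exp[(E_U−E_D)/(RT)].
(E_U−E_D)/(RT) = (53.4−68.3)×10³/(8.314×543) = -14900/4515 = -3.300.
k_D/k_U = (6.08×10^5/31600)·exp(-3.300) = 19.24 × 0.03687 = 0.709.
Since E_D > E_U, raising the temperature improves selectivity toward D.

0.709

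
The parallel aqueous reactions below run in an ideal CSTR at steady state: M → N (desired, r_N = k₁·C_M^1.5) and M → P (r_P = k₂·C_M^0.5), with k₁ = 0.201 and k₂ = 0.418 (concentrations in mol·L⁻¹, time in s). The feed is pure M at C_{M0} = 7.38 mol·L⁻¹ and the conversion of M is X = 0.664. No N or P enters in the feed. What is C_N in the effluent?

2.67 mol·L⁻¹

Exit C_M = C_{M0}(1−X) = 7.38×0.336 = 2.480 mol·L⁻¹.
Rates in a CSTR are evaluated at the outlet concentration: r_N = 0.201×2.480^1.5 = 0.7849, r_P = 0.418×2.480^0.5 = 0.6582.
Fraction of consumed M going to N: r_N/(r_N+r_P) = 0.5439.
C_N = 0.5439·C_{M0}·X = 0.5439×7.38×0.664 = 2.67 mol·L⁻¹.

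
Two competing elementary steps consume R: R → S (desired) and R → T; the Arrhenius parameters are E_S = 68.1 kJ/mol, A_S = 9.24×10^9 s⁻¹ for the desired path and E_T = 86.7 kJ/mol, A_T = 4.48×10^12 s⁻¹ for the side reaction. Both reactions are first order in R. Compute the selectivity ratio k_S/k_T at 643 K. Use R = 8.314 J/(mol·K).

0.0669

With equal orders, S_{S/T} = k_S/k_T = (A_S/A_T)·exp[(E_T−E_S)/(RT)].
(E_T−E_S)/(RT) = (86.7−68.1)×10³/(8.314×643) = 18600/5346 = 3.479.
k_S/k_T = (9.24×10^9/4.48×10^12)·exp(3.479) = 0.002063 × 32.44 = 0.0669.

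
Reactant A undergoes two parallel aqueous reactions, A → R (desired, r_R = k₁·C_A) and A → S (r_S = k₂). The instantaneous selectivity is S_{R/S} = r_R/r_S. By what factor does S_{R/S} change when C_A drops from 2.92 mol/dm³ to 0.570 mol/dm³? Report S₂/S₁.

S_{R/S} = (k₁/k₂)·C_A, so S₂/S₁ = (C_{A,2}/C_{A,1}).
= 0.570/2.92 = 0.195.
Selectivity toward R falls as C_A falls — high-concentration operation is favoured.

0.195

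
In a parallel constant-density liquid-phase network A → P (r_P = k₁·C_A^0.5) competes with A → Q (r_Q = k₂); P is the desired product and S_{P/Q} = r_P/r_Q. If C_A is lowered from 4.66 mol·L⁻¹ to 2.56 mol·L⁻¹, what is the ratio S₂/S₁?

0.741

S_{P/Q} = (k₁/k₂)·C_A^0.5, so S₂/S₁ = (C_{A,2}/C_{A,1})^0.5.
= (2.56/4.66)^0.5 = (0.5494)^0.5 = 0.741.
Selectivity toward P falls as C_A falls — high-concentration operation is favoured.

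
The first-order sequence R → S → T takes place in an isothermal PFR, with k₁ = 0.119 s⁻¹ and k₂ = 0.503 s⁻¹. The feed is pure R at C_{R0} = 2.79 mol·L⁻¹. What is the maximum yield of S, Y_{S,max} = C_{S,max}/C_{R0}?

For a first-order series the maximum intermediate yield is C_{S,max}/C_{R0} = (k₁/k₂)^[k₂/(k₂−k₁)].
= (0.119/0.503)^(0.503/(0.503−0.119)) = (0.2366)^(1.310) = 0.1513.

0.151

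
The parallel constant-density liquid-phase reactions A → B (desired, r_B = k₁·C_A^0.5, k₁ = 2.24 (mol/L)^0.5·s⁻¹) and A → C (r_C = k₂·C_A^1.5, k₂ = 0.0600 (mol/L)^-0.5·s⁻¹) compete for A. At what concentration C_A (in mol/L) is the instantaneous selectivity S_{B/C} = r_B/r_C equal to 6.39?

S_{B/C} = (k₁/k₂)·C_A⁻¹ ⇒ C_A = (S·k₂/k₁)^(-1).
= (6.39×0.0600/2.24)^(-1) = (0.1712)^(-1) = 5.84 mol/L.

5.84 mol/L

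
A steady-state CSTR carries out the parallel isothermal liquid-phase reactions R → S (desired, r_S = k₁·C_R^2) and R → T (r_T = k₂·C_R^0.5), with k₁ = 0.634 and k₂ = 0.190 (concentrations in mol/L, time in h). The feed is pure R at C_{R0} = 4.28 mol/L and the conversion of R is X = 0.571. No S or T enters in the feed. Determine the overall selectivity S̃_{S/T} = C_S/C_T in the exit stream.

Exit C_R = C_{R0}(1−X) = 4.28×0.429 = 1.836 mol/L.
In a CSTR the entire volume is at exit conditions, so r_S = 0.634×1.836^2 = 2.137 and r_T = 0.190×1.836^0.5 = 0.2575.
Overall selectivity = C_S/C_T = r_Sτ/(r_Tτ) = r_S/r_T = 8.30.

8.30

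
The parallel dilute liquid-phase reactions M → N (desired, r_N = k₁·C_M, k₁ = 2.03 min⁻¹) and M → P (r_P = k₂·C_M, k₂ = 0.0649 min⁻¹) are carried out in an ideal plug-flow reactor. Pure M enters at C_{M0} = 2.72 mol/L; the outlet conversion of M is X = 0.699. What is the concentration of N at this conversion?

C_M = C_{M0}(1−X) = 0.8187 mol/L.
Both paths are first order in M, so the instantaneous fraction to N is constant: dC_N/d(−C_M) = k₁/(k₁+k₂) = 0.9690.
C_N = 0.9690·(C_{M0}−C_M) = 0.9690×1.901 = 1.84 mol/L.

1.84 mol/L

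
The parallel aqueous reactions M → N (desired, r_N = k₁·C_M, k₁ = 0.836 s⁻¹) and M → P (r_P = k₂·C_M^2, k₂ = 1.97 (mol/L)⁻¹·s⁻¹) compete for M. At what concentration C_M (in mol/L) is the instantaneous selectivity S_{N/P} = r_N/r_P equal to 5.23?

S_{N/P} = (k₁/k₂)·C_M⁻¹ ⇒ C_M = (S·k₂/k₁)^(-1).
= (5.23×1.97/0.836)^(-1) = (12.32)^(-1) = 0.0811 mol/L.

0.0811 mol/L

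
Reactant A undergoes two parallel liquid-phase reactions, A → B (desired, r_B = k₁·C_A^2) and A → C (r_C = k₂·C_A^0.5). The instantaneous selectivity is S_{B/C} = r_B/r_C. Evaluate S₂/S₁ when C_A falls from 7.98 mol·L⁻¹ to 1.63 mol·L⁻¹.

0.0923

S_{B/C} = (k₁/k₂)·C_A^1.5, so S₂/S₁ = (C_{A,2}/C_{A,1})^1.5.
= (1.63/7.98)^1.5 = (0.2043)^1.5 = 0.0923.
Selectivity toward B falls as C_A falls — high-concentration operation is favoured.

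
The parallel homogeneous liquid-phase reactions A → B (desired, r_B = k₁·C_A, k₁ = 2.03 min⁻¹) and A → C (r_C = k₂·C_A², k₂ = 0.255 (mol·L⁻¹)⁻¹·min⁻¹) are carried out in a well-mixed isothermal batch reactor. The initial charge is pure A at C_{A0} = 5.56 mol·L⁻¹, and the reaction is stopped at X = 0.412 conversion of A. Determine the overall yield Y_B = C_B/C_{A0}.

0.266

C_A = C_{A0}(1−X) = 3.269 mol·L⁻¹.
Along a PFR/batch, dC_B/dC_A = −r_B/(r_B+r_C) = −k₁/(k₁+k₂·C_A).
Integrating from C_{A0} to C_A: C_B = (2.03/0.255)·ln[(2.03+0.255·5.56)/(2.03+0.255·3.27)] = 7.961·ln(3.448/2.864) = 1.478 mol·L⁻¹.
Y_B = C_B/C_{A0} = 1.478/5.56 = 0.266.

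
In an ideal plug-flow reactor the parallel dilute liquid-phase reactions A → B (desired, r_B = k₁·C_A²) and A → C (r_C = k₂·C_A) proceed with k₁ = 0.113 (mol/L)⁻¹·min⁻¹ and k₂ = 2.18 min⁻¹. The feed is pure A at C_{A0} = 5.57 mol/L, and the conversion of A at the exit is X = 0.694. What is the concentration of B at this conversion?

0.605 mol/L

C_A = C_{A0}(1−X) = 1.704 mol/L.
Along a PFR/batch, dC_C/dC_A = −r_C/(r_B+r_C) = −k₂/(k₂+k₁·C_A).
Integrating from C_{A0} to C_A: C_C = (2.18/0.113)·ln[(2.18+0.113·5.57)/(2.18+0.113·1.70)] = 19.29·ln(2.809/2.373) = 3.260 mol/L.
Then C_B = (C_{A0}−C_A) − C_C = 3.866 − 3.260 = 0.6055 mol/L.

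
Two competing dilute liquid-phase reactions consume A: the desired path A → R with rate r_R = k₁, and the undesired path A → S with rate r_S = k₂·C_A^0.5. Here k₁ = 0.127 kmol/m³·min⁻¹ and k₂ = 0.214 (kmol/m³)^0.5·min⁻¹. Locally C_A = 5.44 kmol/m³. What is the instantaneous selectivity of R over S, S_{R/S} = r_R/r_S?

S_{R/S} = r_R/r_S = (k₁)/(k₂·C_A^0.5) = (k₁/k₂)·C_A^-0.5.
= (0.127) / (0.214×5.440^0.5) = 0.1270/0.4991 = 0.254.

0.254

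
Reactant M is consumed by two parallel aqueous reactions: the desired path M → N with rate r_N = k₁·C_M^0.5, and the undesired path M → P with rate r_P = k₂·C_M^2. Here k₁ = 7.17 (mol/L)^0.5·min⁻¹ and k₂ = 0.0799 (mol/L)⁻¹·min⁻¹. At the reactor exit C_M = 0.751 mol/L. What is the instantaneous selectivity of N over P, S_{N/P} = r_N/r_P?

138

S_{N/P} = r_N/r_P = (k₁·C_M^0.5)/(k₂·C_M^2) = (k₁/k₂)·C_M^-1.5.
= (7.17×0.7510^0.5) / (0.0799×0.7510^2) = 6.214/0.04506 = 138.
The undesired path is higher order in M, so low C_M (CSTR or dilute feed) favours N.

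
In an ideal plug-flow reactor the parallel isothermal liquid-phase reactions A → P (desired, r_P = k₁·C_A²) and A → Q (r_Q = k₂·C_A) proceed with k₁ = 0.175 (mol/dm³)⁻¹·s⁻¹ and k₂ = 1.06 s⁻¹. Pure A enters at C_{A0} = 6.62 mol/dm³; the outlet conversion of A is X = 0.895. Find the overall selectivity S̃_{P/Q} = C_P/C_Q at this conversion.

C_A = C_{A0}(1−X) = 0.6951 mol/dm³.
Along a PFR/batch, dC_Q/dC_A = −r_Q/(r_P+r_Q) = −k₂/(k₂+k₁·C_A).
Integrating from C_{A0} to C_A: C_Q = (1.06/0.175)·ln[(1.06+0.175·6.62)/(1.06+0.175·0.695)] = 6.057·ln(2.218/1.182) = 3.816 mol/dm³.
Then C_P = (C_{A0}−C_A) − C_Q = 5.925 − 3.816 = 2.109 mol/dm³.
S̃_{P/Q} = C_P/C_Q = 2.109/3.816 = 0.553.

0.553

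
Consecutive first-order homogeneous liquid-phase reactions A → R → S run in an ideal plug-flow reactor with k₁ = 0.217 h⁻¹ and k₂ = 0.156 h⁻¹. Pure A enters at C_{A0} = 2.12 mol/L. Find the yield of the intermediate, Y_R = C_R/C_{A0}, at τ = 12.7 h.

0.264

For first-order series with pure A initially, C_R(τ) = k₁C_{A0}/(k₂−k₁)·(e^(−k₁τ) − e^(−k₂τ)).
e^(−k₁τ) = e^(−0.217×12.7) = e^(−2.756) = 0.06355; e^(−k₂τ) = e^(−1.981) = 0.1379.
C_R = 0.217×2.12/(0.156−0.217) × (0.06355−0.1379) = (-7.542)×(-0.07435) = 0.5607 mol/L.
Y_R = C_R/C_{A0} = 0.5607/2.12 = 0.264.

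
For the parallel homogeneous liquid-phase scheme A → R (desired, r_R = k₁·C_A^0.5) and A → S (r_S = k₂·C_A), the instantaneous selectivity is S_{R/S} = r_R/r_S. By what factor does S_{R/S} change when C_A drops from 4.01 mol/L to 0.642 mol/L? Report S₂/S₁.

2.50

S_{R/S} = (k₁/k₂)·C_A^-0.5, so S₂/S₁ = (C_{A,2}/C_{A,1})^-0.5.
= (0.642/4.01)^(-0.5) = (0.1601)^(-0.5) = 2.50.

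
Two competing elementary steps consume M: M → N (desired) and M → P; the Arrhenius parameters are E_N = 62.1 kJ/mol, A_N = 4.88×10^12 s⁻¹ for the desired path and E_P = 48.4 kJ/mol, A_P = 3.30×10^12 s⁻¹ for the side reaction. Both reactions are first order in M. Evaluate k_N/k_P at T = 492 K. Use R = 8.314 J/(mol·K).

0.0519

With equal orders, S_{N/P} = k_N/k_P = (A_N/A_P)·exp[(E_P−E_N)/(RT)].
(E_P−E_N)/(RT) = (48.4−62.1)×10³/(8.314×492) = -13700/4090 = -3.349.
k_N/k_P = (4.88×10^12/3.30×10^12)·exp(-3.349) = 1.479 × 0.03511 = 0.0519.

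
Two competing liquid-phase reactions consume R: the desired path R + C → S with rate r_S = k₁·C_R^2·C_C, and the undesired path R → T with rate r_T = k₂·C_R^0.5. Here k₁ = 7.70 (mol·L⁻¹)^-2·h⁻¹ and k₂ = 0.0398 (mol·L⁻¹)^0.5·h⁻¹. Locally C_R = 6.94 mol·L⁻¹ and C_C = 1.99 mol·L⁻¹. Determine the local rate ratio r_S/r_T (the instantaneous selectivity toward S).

7039

S_{S/T} = r_S/r_T = (k₁·C_R^2·C_C)/(k₂·C_R^0.5) = (k₁/k₂)·C_R^1.5·C_C.
= (7.70×6.940^2×1.990) / (0.0398×6.940^0.5) = 738.0/0.1048 = 7039.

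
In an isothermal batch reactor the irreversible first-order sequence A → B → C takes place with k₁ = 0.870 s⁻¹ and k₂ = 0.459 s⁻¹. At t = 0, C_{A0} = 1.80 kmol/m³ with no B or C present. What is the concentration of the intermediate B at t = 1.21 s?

0.857 kmol/m³

The intermediate concentration in a first-order A→B→C sequence is C_B = k₁C_{A0}(e^(−k₁t) − e^(−k₂t))/(k₂−k₁).
e^(−k₁t) = e^(−0.870×1.21) = e^(−1.053) = 0.3490; e^(−k₂t) = e^(−0.5554) = 0.5738.
C_B = 0.870×1.80/(0.459−0.870) × (0.3490−0.5738) = (-3.810)×(-0.2249) = 0.8567 kmol/m³.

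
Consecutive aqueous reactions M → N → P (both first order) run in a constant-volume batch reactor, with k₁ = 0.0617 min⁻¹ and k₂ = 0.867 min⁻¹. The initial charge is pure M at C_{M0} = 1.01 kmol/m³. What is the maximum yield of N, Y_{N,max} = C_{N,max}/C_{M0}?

For a first-order series the maximum intermediate yield is C_{N,max}/C_{M0} = (k₁/k₂)^[k₂/(k₂−k₁)].
= (0.0617/0.867)^(0.867/(0.867−0.0617)) = (0.07116)^(1.077) = 0.05812.

0.0581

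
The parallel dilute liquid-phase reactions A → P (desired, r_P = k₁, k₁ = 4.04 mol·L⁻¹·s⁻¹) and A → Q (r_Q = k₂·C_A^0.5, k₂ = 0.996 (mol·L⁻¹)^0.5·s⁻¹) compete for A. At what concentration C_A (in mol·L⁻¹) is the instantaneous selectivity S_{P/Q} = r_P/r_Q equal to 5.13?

0.625 mol·L⁻¹

S_{P/Q} = (k₁/k₂)·C_A^-0.5 ⇒ C_A = (S·k₂/k₁)^(-2).
= (5.13×0.996/4.04)^(-2) = (1.265)^(-2) = 0.625 mol·L⁻¹.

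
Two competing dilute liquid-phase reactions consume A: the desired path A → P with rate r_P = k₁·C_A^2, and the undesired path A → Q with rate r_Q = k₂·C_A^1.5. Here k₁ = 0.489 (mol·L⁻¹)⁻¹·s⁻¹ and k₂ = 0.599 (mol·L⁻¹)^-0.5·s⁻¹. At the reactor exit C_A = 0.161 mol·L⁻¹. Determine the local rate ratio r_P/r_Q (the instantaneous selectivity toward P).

0.328

S_{P/Q} = r_P/r_Q = (k₁·C_A^2)/(k₂·C_A^1.5) = (k₁/k₂)·C_A^0.5.
= (0.489×0.1610^2) / (0.599×0.1610^1.5) = 0.01268/0.03870 = 0.328.
Since the desired path is higher order in A, keeping C_A high (PFR or concentrated feed) favours P.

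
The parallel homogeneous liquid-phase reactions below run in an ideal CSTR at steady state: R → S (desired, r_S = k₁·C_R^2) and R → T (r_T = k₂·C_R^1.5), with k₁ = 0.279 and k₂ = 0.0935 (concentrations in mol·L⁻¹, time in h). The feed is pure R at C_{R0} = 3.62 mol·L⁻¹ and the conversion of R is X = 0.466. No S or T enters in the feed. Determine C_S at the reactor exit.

1.36 mol·L⁻¹

Exit C_R = C_{R0}(1−X) = 3.62×0.534 = 1.933 mol·L⁻¹.
A CSTR operates uniformly at the exit composition, giving r_S = 1.043 and r_T = 0.2513 (each k·C_R^n at C_R = 1.933).
Fraction of consumed R going to S: r_S/(r_S+r_T) = 0.8058.
C_S = 0.8058·C_{R0}·X = 0.8058×3.62×0.466 = 1.36 mol·L⁻¹.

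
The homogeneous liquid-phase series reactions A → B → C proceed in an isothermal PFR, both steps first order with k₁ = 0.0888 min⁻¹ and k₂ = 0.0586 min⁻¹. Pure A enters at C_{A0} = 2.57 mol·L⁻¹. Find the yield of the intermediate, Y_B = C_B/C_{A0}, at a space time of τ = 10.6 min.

The intermediate concentration in a first-order A→B→C sequence is C_B = k₁C_{A0}(e^(−k₁τ) − e^(−k₂τ))/(k₂−k₁).
e^(−k₁τ) = e^(−0.0888×10.6) = e^(−0.9413) = 0.3901; e^(−k₂τ) = e^(−0.6212) = 0.5373.
C_B = 0.0888×2.57/(0.0586−0.0888) × (0.3901−0.5373) = (-7.557)×(-0.1472) = 1.112 mol·L⁻¹.
Y_B = C_B/C_{A0} = 1.112/2.57 = 0.433.

0.433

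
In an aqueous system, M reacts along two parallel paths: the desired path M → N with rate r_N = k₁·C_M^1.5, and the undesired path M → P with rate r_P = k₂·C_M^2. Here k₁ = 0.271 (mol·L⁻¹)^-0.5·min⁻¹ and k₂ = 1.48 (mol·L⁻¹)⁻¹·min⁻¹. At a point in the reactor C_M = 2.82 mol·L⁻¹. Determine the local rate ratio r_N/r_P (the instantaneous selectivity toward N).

0.109

S_{N/P} = r_N/r_P = (k₁·C_M^1.5)/(k₂·C_M^2) = (k₁/k₂)·C_M^-0.5.
= (0.271×2.820^1.5) / (1.48×2.820^2) = 1.283/11.77 = 0.109.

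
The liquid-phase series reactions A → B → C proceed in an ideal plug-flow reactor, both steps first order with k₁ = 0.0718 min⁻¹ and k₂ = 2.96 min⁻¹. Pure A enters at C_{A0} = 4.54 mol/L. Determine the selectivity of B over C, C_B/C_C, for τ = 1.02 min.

Solving the coupled first-order balances gives C_B(τ) = [k₁/(k₂−k₁)]·C_{A0}·(e^(−k₁τ) − e^(−k₂τ)).
e^(−k₁τ) = e^(−0.0718×1.02) = e^(−0.07324) = 0.9294; e^(−k₂τ) = e^(−3.019) = 0.04884.
C_B = 0.0718×4.54/(2.96−0.0718) × (0.9294−0.04884) = 0.1129×0.8805 = 0.09938 mol/L.
C_A = C_{A0}e^(−k₁τ) = 4.219 mol/L, so C_C = C_{A0}−C_A−C_B = 0.2212 mol/L; C_B/C_C = 0.449.

0.449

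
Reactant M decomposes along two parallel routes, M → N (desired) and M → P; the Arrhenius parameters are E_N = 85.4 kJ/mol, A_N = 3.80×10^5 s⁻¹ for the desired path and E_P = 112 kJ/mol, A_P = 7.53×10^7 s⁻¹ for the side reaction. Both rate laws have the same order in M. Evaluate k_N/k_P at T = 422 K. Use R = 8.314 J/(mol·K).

k_N/k_P = (A_N/A_P)·exp[−(E_N−E_P)/(RT)] = (A_N/A_P)·exp[(E_P−E_N)/(RT)].
(E_P−E_N)/(RT) = (112−85.4)×10³/(8.314×422) = 26600/3509 = 7.582.
k_N/k_P = (3.80×10^5/7.53×10^7)·exp(7.582) = 0.005046 × 1962 = 9.90.
Since E_N < E_P, lowering the temperature improves selectivity toward N.

9.90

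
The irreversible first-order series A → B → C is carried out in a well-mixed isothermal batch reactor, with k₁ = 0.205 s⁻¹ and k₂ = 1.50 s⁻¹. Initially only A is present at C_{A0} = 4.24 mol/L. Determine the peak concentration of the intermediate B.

At the optimum, C_{B,max}/C_{A0} = (k₁/k₂)^[k₂/(k₂−k₁)].
= (0.205/1.50)^(1.50/(1.50−0.205)) = (0.1367)^(1.158) = 0.09973.
C_{B,max} = 0.09973×4.24 = 0.423 mol/L.

0.423 mol/L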